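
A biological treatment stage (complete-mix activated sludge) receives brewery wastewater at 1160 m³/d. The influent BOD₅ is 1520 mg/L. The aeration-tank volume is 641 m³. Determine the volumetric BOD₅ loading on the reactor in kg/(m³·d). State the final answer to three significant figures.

Applied BOD₅ load per unit volume = Q·S₀/V = (1160 × 1520/1000)/641.0 = 2.751 kg BOD₅·m⁻³·d⁻¹.

L_v ≈ 2.75 kg BOD₅/(m³·d)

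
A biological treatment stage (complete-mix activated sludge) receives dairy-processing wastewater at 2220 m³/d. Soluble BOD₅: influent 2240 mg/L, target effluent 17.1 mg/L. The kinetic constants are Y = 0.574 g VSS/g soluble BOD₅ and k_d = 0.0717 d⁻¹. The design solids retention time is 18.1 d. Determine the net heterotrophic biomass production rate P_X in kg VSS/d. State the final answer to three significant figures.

Correct the yield for decay: Y_obs = Y/(1 + k_d θ_c) = 0.574 / (1 + 0.0717 × 18.1) = 0.574 / 2.298 = 0.2498.
ΔS = 2240 − 17.1 = 2223 mg/L, so the substrate removal rate is 2220 × 2223/1000 = 4935 kg soluble BOD₅/d.
P_X = Y_obs · Q(S₀ − S) = 0.2498 × 4935 = 1233 kg VSS/d.

P_X ≈ 1230 kg VSS/d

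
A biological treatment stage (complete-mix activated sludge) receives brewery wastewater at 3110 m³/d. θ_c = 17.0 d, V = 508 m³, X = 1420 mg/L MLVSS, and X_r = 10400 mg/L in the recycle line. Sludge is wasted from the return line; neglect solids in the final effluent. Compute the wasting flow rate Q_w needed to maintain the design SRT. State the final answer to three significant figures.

Q_w ≈ 4.08 m³/d

θ_c = V·X/(Q_w·X_r) when wasting from the recycle, so Q_w = V·X/(θ_c·X_r) = 508.0 × 1420 / (17.0 × 10400) = 4.080 m³/d.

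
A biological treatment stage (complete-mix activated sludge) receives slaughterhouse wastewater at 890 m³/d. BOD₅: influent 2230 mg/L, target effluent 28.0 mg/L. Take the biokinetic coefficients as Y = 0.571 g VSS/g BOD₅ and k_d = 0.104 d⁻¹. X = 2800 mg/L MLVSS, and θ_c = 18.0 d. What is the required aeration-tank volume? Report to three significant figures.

Steady-state biomass mass balance: V·X·(1 + k_d·θ_c) = Y·Q·(S₀ − S)·θ_c, so V = 0.571 × 890 × (2230 − 28.0) × 18.0 / [2800 × (1 + 0.104 × 18.0)] = 2.01×10^7 / 8042 = 2505 m³.

V ≈ 2500 m³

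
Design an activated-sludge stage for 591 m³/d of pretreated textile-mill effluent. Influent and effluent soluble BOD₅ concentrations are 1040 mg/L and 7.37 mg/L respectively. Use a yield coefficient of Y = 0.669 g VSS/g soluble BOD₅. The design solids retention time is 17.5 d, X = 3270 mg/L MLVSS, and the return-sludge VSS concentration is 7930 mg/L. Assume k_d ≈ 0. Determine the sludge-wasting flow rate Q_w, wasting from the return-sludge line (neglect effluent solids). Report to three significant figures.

Biomass mass balance (decay neglected): V·X = Y·Q·(S₀ − S)·θ_c, so V = 0.669 × 591 × (1040 − 7.37) × 17.5 / 3270 = 2185 m³.
Wasting from the return line (neglecting effluent solids): Q_w = V·X / (θ_c·X_r) = 2185 × 3270 / (17.5 × 7930) = 51.49 m³/d.

Q_w ≈ 51.5 m³/d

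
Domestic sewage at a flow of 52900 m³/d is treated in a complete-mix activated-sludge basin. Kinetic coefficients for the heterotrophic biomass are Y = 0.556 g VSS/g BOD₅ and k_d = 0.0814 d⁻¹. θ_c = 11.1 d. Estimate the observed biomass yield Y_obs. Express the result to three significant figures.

Correct the yield for decay: Y_obs = Y/(1 + k_d θ_c) = 0.556 / (1 + 0.0814 × 11.1) = 0.556 / 1.904 = 0.2921.

Y_obs ≈ 0.292 g VSS/g BOD₅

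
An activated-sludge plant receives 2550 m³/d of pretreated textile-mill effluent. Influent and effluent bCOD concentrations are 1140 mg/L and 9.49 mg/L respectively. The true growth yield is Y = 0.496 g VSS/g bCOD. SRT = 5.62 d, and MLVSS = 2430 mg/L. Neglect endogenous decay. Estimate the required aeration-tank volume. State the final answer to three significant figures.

Biomass mass balance (decay neglected): V·X = Y·Q·(S₀ − S)·θ_c, so V = 0.496 × 2550 × (1140 − 9.49) × 5.62 / 2430 = 3307 m³.

V ≈ 3310 m³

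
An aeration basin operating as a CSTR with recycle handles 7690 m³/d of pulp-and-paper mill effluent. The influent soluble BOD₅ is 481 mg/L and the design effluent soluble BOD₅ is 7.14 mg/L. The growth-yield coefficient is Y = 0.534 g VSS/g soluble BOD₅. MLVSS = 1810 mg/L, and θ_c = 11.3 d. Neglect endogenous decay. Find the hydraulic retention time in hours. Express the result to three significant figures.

Biomass mass balance (decay neglected): V·X = Y·Q·(S₀ − S)·θ_c, so V = 0.534 × 7690 × (481 − 7.14) × 11.3 / 1810 = 12148 m³.
HRT = V/Q = 12148 m³ / 7690 m³·d⁻¹ = 1.580 d × 24 = 37.91 h.

τ ≈ 37.9 h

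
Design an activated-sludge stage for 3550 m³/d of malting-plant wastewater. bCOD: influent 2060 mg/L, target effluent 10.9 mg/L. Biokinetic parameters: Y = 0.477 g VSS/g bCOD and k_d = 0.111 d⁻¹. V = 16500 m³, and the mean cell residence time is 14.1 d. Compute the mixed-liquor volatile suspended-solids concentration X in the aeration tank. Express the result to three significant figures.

From V·X·(1 + k_d·θ_c) = Y·Q·(S₀ − S)·θ_c: X = 0.477 × 3550 × (2060 − 10.9) × 14.1 / [16500 × (1 + 0.111 × 14.1)] = 1156 mg/L.

X ≈ 1160 mg/L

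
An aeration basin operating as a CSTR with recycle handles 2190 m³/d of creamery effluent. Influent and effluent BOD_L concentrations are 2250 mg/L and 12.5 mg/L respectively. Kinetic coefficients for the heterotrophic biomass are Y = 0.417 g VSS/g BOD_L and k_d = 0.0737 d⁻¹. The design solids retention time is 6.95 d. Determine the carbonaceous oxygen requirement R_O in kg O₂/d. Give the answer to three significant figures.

R_O ≈ 2980 kg O₂/d

Observed yield with endogenous decay: Y_obs = Y / (1 + k_d·θ_c) = 0.417 / (1 + 0.0737 × 6.95) = 0.417 / 1.512 = 0.2758 g VSS/g BOD_L.
Substrate removed = Q·(S₀ − S) = 2190 m³/d × (2250 − 12.5) g/m³ = 4.9×10^6 g/d = 4900 kg/d.
Biomass synthesised: P_X = Y_obs × 4900 = 1351 kg VSS/d.
R_O = Q·(S₀ − S) − 1.42·P_X = 4900 − 1.42 × 1351 = 2981 kg O₂/d.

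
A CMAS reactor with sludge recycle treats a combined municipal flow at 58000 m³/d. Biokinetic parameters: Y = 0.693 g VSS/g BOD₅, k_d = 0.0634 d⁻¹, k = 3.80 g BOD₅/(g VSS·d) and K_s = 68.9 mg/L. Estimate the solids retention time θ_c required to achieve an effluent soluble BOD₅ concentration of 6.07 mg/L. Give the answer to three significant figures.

θ_c ≈ 6.67 d

From 1/θ_c = Y·k·S/(K_s + S) − k_d: Y·k·S/(K_s+S) = 0.693 × 3.80 × 6.07 / (68.9 + 6.07) = 0.2132 d⁻¹.
1/θ_c = 0.2132 − 0.0634 = 0.1498 d⁻¹, so θ_c = 6.675 d.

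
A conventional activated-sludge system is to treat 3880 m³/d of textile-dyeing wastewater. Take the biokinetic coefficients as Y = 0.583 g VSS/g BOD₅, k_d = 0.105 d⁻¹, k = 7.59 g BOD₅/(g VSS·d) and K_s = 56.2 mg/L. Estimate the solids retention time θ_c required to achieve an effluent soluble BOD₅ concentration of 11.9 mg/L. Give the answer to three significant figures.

θ_c ≈ 1.50 d

From 1/θ_c = Y·k·S/(K_s + S) − k_d: Y·k·S/(K_s+S) = 0.583 × 7.59 × 11.9 / (56.2 + 11.9) = 0.7732 d⁻¹.
θ_c = 1/(μ − k_d) = 1/(0.7732 − 0.105) = 1/0.6682 = 1.496 d.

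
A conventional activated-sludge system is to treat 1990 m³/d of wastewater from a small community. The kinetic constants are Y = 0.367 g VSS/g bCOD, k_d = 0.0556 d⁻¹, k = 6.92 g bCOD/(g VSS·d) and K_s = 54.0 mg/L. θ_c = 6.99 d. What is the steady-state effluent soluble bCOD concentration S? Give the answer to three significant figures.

From the Monod/SRT balance for a CMAS, S = K_s·(1+k_d θ_c)/[θ_c·(Y k − k_d) − 1] = 54.0 × (1 + 0.0556 × 6.99) / [6.99 × (0.367 × 6.92 − 0.0556) − 1] = 74.99 / 16.36 = 4.583 mg/L.

S ≈ 4.58 mg/L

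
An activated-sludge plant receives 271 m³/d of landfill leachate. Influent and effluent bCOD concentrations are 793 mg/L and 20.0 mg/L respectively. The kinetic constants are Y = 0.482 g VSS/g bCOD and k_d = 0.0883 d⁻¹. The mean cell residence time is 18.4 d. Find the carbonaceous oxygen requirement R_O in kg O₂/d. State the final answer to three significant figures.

R_O ≈ 155 kg O₂/d

Y_obs = Y / (1 + k_d θ_c) = 0.482 / (1 + 0.0883 × 18.4) = 0.482 / 2.625 = 0.1836.
ΔS = 793 − 20.0 = 773.0 mg/L, so the substrate removal rate is 271 × 773.0/1000 = 209.5 kg bCOD/d.
Biomass synthesised: P_X = Y_obs × 209.5 = 38.47 kg VSS/d.
R_O = Q·(S₀ − S) − 1.42·P_X = 209.5 − 1.42 × 38.47 = 154.9 kg O₂/d.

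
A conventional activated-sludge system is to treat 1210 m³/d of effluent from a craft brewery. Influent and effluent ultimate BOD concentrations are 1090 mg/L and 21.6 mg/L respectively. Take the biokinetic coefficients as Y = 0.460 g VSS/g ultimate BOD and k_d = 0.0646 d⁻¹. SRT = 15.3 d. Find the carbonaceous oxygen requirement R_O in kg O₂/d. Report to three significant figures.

R_O ≈ 868 kg O₂/d

Y_obs = Y / (1 + k_d θ_c) = 0.460 / (1 + 0.0646 × 15.3) = 0.460 / 1.988 = 0.2313.
Mass of ultimate BOD removed per day: Q(S₀ − S) = 1210 × 1068 g/m³ = 1293 kg/d.
Biomass synthesised: P_X = Y_obs × 1293 = 299.1 kg VSS/d.
Carbonaceous O₂ demand = substrate oxidised − cell-mass equivalent = 1293 − 1.42 × 299.1 = 868.1 kg O₂/d.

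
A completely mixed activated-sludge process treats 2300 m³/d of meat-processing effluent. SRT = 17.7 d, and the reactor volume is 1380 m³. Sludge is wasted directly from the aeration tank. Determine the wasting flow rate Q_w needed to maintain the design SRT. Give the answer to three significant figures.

Q_w ≈ 78.0 m³/d

With mixed-liquor wasting, θ_c = V/Q_w, so Q_w = V/θ_c = 1380/17.7 = 77.97 m³/d.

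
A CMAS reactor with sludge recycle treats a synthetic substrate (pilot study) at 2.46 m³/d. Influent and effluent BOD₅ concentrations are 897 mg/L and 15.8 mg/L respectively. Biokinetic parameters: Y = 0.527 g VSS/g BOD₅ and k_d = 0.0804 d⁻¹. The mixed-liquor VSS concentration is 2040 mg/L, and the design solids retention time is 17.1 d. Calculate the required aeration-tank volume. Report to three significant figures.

Steady-state biomass mass balance: V·X·(1 + k_d·θ_c) = Y·Q·(S₀ − S)·θ_c, so V = 0.527 × 2.46 × (897 − 15.8) × 17.1 / [2040 × (1 + 0.0804 × 17.1)] = 1.95×10^4 / 4845 = 4.032 m³.

V ≈ 4.03 m³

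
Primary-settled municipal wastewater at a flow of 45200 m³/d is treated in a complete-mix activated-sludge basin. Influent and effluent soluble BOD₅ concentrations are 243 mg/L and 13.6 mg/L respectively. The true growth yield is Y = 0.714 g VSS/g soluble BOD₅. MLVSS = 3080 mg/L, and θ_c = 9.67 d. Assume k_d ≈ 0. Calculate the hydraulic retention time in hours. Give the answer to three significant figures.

τ ≈ 12.3 h

With k_d = 0 the design equation reduces to V = Y Q (S₀−S) θ_c / X = 0.714 × 45200 × (243 − 13.6) × 9.67 / 3080 = 23244 m³.
τ = V/Q = 23244/45200 = 0.5142 d, or 12.34 h.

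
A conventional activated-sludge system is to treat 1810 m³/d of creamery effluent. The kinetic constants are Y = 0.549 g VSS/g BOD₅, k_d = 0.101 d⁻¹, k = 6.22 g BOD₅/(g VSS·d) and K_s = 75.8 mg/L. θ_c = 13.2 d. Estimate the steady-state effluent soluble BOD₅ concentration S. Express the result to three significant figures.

S ≈ 4.14 mg/L

Effluent substrate depends only on kinetics and SRT: S = K_s(1 + k_d θ_c) / [θ_c(Yk − k_d) − 1] = 75.8 × (1 + 0.101 × 13.2) / [13.2 × (0.549 × 6.22 − 0.101) − 1] = 176.9 / 42.74 = 4.138 mg/L.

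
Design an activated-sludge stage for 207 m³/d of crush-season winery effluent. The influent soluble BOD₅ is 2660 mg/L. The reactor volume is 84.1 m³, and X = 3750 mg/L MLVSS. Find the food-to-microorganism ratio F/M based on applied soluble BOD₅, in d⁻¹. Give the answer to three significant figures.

F/M ≈ 1.75 d⁻¹

F/M = Q·S₀ / (V·X) = 207 × 2660 / (84.10 × 3750) = 1.746 g soluble BOD₅·(g VSS·d)⁻¹.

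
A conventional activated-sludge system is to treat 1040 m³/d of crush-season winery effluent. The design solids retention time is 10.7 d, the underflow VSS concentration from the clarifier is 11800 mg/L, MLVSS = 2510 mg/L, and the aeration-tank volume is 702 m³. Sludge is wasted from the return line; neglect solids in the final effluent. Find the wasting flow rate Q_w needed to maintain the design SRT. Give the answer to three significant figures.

Wasting from the return line (neglecting effluent solids): Q_w = V·X / (θ_c·X_r) = 702.0 × 2510 / (10.7 × 11800) = 13.96 m³/d.

Q_w ≈ 14.0 m³/d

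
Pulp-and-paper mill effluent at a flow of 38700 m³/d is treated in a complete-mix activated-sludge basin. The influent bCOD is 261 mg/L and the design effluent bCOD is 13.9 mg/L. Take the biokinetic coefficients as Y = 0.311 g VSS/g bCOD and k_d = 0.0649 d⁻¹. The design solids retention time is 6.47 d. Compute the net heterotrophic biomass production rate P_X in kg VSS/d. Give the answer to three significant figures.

P_X ≈ 2090 kg VSS/d

The observed yield is Y_obs = Y/(1 + k_d·θ_c) = 0.311 / (1 + 0.0649 × 6.47) = 0.311 / 1.420 = 0.2190 g VSS per g bCOD removed.
Q·(S₀ − S) = 38700 × (261 − 13.9) × 10⁻³ = 9563 kg/d removed.
Biomass produced: P_X = Y_obs·Q·ΔS = 0.2190 × 9563 ≈ 2095 kg VSS/d.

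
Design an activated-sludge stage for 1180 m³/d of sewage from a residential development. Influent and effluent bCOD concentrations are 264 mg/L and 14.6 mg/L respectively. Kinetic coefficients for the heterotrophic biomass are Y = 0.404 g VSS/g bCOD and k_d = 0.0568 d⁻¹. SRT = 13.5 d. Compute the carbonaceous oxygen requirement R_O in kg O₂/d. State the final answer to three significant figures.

The observed yield is Y_obs = Y/(1 + k_d·θ_c) = 0.404 / (1 + 0.0568 × 13.5) = 0.404 / 1.767 = 0.2287 g VSS per g bCOD removed.
Substrate removed = Q·(S₀ − S) = 1180 m³/d × (264 − 14.6) g/m³ = 2.94×10^5 g/d = 294.3 kg/d.
Biomass synthesised: P_X = Y_obs × 294.3 = 67.29 kg VSS/d.
Carbonaceous O₂ demand = substrate oxidised − cell-mass equivalent = 294.3 − 1.42 × 67.29 = 198.7 kg O₂/d.

R_O ≈ 199 kg O₂/d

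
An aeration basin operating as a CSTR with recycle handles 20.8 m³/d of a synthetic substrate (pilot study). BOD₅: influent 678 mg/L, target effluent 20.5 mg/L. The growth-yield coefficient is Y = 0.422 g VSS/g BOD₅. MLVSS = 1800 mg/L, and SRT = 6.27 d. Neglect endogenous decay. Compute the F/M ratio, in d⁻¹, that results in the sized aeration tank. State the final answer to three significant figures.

With k_d = 0 the design equation reduces to V = Y Q (S₀−S) θ_c / X = 0.422 × 20.8 × (678 − 20.5) × 6.27 / 1800 = 20.10 m³.
F/M = Q·S₀ / (V·X) = 20.8 × 678 / (20.10 × 1800) = 0.3897 g BOD₅·(g VSS·d)⁻¹.

F/M ≈ 0.390 d⁻¹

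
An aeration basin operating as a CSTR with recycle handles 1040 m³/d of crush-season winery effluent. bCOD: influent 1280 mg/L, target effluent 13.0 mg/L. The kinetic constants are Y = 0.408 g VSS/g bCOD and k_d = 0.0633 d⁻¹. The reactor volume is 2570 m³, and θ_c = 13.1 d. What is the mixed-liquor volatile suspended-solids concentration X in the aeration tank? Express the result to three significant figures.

Solving the biomass balance for X: X = Y Q (S₀−S) θ_c / [V (1+k_d θ_c)] = 0.408 × 1040 × (1280 − 13.0) × 13.1 / [2570 × (1 + 0.0633 × 13.1)] = 1498 mg/L.

X ≈ 1500 mg/L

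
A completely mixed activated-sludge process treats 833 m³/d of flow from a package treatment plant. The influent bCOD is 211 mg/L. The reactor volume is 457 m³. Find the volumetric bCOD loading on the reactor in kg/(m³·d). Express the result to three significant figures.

L_v ≈ 0.385 kg bCOD/(m³·d)

Applied bCOD load per unit volume = Q·S₀/V = (833 × 211/1000)/457.0 = 0.3846 kg bCOD·m⁻³·d⁻¹.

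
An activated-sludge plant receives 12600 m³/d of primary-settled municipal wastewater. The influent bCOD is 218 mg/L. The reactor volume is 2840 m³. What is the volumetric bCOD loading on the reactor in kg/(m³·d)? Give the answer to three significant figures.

L_v ≈ 0.967 kg bCOD/(m³·d)

Volumetric loading L_v = Q·S₀ / V = 12600 × 218 g/m³ / 2840 m³ = 967.2 g/(m³·d) = 0.9672 kg bCOD/(m³·d).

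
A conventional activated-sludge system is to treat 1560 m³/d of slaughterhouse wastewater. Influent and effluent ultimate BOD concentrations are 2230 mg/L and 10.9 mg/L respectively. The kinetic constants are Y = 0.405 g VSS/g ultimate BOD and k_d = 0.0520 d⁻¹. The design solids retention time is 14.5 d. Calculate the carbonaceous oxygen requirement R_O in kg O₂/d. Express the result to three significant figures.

R_O ≈ 2330 kg O₂/d

The observed yield is Y_obs = Y/(1 + k_d·θ_c) = 0.405 / (1 + 0.0520 × 14.5) = 0.405 / 1.754 = 0.2309 g VSS per g ultimate BOD removed.
Mass of ultimate BOD removed per day: Q(S₀ − S) = 1560 × 2219 g/m³ = 3462 kg/d.
Biomass synthesised: P_X = Y_obs × 3462 = 799.3 kg VSS/d.
Carbonaceous O₂ demand = substrate oxidised − cell-mass equivalent = 3462 − 1.42 × 799.3 = 2327 kg O₂/d.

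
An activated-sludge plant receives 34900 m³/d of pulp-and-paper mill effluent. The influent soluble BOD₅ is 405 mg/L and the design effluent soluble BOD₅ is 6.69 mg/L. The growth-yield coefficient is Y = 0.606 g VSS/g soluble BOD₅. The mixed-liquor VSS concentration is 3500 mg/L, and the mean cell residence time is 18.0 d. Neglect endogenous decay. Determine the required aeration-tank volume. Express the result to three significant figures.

V ≈ 43300 m³

Biomass mass balance (decay neglected): V·X = Y·Q·(S₀ − S)·θ_c, so V = 0.606 × 34900 × (405 − 6.69) × 18.0 / 3500 = 43324 m³.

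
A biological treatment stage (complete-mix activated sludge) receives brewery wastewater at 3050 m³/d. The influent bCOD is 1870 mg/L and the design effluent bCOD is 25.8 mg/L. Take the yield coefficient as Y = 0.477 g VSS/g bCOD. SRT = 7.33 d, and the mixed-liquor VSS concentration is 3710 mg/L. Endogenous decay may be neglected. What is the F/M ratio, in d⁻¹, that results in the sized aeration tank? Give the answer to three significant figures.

V·X = Y·Q·ΔS·θ_c gives V = 0.477 × 3050 × (1870 − 25.8) × 7.33 / 3710 = 5301 m³.
F/M = applied load / biomass = Q·S₀/(V·X) = 3050 × 1870 / (5301 × 3710) = 0.2900 d⁻¹.

F/M ≈ 0.290 d⁻¹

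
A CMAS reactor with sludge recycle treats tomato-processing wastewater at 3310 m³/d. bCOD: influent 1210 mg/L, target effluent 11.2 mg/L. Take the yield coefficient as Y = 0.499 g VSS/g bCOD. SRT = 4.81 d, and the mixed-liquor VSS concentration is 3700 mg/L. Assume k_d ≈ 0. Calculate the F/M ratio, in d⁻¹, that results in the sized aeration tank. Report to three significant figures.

With k_d = 0 the design equation reduces to V = Y Q (S₀−S) θ_c / X = 0.499 × 3310 × (1210 − 11.2) × 4.81 / 3700 = 2574 m³.
Food-to-microorganism ratio F/M = Q S₀ / (V X) = 3310 × 1210 / (2574 × 3700) = 0.4205 d⁻¹.

F/M ≈ 0.421 d⁻¹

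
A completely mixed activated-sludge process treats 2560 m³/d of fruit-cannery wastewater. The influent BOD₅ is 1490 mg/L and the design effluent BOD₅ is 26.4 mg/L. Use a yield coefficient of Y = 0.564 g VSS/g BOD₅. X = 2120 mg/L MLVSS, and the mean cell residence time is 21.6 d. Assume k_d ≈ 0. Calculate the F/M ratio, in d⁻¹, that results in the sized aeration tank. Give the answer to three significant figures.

F/M ≈ 0.0836 d⁻¹

With k_d = 0 the design equation reduces to V = Y Q (S₀−S) θ_c / X = 0.564 × 2560 × (1490 − 26.4) × 21.6 / 2120 = 21531 m³.
Food-to-microorganism ratio F/M = Q S₀ / (V X) = 2560 × 1490 / (21531 × 2120) = 0.08357 d⁻¹.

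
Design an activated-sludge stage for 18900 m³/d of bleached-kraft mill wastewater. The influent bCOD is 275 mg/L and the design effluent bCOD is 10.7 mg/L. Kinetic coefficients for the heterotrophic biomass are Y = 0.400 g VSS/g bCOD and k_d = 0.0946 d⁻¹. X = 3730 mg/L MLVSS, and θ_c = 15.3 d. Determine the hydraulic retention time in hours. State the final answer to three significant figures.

From the SRT design equation V = Y Q (S₀−S) θ_c / [X (1 + k_d θ_c)] = 0.400 × 18900 × (275 − 10.7) × 15.3 / [3730 × (1 + 0.0946 × 15.3)] = 3.06×10^7 / 9129 = 3349 m³.
τ = V/Q = 3349/18900 = 0.1772 d, or 4.253 h.

τ ≈ 4.25 h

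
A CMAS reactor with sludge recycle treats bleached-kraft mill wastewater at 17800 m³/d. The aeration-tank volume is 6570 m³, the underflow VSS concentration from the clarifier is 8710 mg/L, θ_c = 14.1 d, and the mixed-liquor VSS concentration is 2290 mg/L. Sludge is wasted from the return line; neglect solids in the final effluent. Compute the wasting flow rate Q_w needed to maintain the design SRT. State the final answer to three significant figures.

Q_w ≈ 123 m³/d

Wasting from the return line (neglecting effluent solids): Q_w = V·X / (θ_c·X_r) = 6570 × 2290 / (14.1 × 8710) = 122.5 m³/d.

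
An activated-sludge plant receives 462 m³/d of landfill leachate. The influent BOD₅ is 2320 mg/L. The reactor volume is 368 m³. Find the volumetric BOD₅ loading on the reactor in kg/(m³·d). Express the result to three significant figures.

Volumetric loading L_v = Q·S₀ / V = 462 × 2320 g/m³ / 368.0 m³ = 2913 g/(m³·d) = 2.913 kg BOD₅/(m³·d).

L_v ≈ 2.91 kg BOD₅/(m³·d)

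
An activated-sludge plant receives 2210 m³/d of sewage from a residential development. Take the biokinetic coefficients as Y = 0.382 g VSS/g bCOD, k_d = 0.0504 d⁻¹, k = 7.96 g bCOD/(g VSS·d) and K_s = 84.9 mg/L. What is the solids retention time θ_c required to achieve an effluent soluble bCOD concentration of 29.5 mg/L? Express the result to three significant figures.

Specific growth rate at S = 29.5 mg/L: μ = YkS/(K_s+S) = 0.382·7.96·29.5/(84.9+29.5) = 0.7841 d⁻¹.
Then 1/θ_c = μ − k_d = 0.7841 − 0.0504 = 0.7337 d⁻¹, giving θ_c = 1.363 d.

θ_c ≈ 1.36 d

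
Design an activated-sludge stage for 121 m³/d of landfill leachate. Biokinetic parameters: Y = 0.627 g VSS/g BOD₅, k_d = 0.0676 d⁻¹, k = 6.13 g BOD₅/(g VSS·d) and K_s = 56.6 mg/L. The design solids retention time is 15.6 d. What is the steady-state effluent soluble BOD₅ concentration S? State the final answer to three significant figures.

From the Monod/SRT balance for a CMAS, S = K_s·(1+k_d θ_c)/[θ_c·(Y k − k_d) − 1] = 56.6 × (1 + 0.0676 × 15.6) / [15.6 × (0.627 × 6.13 − 0.0676) − 1] = 116.3 / 57.90 = 2.008 mg/L.

S ≈ 2.01 mg/L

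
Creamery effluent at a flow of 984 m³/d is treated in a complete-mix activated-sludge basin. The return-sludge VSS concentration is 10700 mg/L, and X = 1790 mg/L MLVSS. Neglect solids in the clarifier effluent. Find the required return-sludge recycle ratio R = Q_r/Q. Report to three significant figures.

Mass balance around the secondary clarifier (neglecting effluent solids): R = X / (X_r − X) = 1790 / (10700 − 1790) = 0.2009.

R ≈ 0.201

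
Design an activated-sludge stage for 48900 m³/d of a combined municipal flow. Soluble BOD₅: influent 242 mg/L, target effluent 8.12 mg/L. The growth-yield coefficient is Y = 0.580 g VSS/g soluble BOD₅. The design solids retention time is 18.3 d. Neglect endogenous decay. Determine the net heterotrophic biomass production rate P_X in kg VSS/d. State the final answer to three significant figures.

No decay correction is needed, so Y_obs = Y = 0.580.
Substrate removed = Q·(S₀ − S) = 48900 m³/d × (242 − 8.12) g/m³ = 1.14×10^7 g/d = 11437 kg/d.
So the net sludge growth is P_X = 0.5800 × 11437 = 6633 kg VSS/d.

P_X ≈ 6630 kg VSS/d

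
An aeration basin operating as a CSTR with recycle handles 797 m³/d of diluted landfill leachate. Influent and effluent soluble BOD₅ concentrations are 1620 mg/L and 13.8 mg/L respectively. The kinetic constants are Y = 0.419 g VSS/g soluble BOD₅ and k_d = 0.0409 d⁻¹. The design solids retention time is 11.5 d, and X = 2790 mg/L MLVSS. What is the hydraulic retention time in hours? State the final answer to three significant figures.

Steady-state biomass mass balance: V·X·(1 + k_d·θ_c) = Y·Q·(S₀ − S)·θ_c, so V = 0.419 × 797 × (1620 − 13.8) × 11.5 / [2790 × (1 + 0.0409 × 11.5)] = 6.17×10^6 / 4102 = 1504 m³.
HRT = V/Q = 1504 m³ / 797 m³·d⁻¹ = 1.887 d × 24 = 45.28 h.

τ ≈ 45.3 h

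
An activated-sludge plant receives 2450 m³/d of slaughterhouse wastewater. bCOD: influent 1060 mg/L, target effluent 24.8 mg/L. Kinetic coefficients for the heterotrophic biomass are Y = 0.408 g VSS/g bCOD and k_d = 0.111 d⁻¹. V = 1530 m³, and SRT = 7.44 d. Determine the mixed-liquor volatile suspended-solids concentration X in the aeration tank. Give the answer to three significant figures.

From V·X·(1 + k_d·θ_c) = Y·Q·(S₀ − S)·θ_c: X = 0.408 × 2450 × (1060 − 24.8) × 7.44 / [1530 × (1 + 0.111 × 7.44)] = 2756 mg/L.

X ≈ 2760 mg/L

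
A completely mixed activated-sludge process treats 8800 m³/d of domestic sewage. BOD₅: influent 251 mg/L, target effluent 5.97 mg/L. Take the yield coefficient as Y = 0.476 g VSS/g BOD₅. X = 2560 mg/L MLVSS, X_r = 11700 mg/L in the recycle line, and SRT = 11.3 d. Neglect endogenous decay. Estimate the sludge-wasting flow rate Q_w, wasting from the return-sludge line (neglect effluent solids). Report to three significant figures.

Q_w ≈ 87.7 m³/d

With k_d = 0 the design equation reduces to V = Y Q (S₀−S) θ_c / X = 0.476 × 8800 × (251 − 5.97) × 11.3 / 2560 = 4531 m³.
θ_c = V·X/(Q_w·X_r) when wasting from the recycle, so Q_w = V·X/(θ_c·X_r) = 4531 × 2560 / (11.3 × 11700) = 87.72 m³/d.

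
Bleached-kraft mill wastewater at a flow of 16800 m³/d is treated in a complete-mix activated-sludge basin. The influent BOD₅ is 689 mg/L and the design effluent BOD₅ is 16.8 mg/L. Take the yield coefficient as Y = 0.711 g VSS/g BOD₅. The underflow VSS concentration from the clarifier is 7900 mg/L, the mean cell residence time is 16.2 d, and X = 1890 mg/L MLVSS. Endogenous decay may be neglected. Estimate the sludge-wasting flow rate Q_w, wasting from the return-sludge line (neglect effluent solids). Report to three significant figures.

Q_w ≈ 1020 m³/d

Biomass mass balance (decay neglected): V·X = Y·Q·(S₀ − S)·θ_c, so V = 0.711 × 16800 × (689 − 16.8) × 16.2 / 1890 = 68823 m³.
θ_c = V·X/(Q_w·X_r) when wasting from the recycle, so Q_w = V·X/(θ_c·X_r) = 68823 × 1890 / (16.2 × 7900) = 1016 m³/d.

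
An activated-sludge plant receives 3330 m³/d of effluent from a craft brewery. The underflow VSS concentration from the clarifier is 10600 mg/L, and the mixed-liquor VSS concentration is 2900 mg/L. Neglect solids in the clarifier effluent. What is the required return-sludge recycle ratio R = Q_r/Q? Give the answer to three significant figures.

R = Q_r/Q = X/(X_r − X) = 2900 / (10600 − 2900) = 0.3766.

R ≈ 0.377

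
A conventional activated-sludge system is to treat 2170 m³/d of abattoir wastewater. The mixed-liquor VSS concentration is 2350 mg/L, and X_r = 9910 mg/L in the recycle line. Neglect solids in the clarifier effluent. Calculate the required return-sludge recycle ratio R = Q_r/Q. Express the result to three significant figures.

R ≈ 0.311

R = Q_r/Q = X/(X_r − X) = 2350 / (9910 − 2350) = 0.3108.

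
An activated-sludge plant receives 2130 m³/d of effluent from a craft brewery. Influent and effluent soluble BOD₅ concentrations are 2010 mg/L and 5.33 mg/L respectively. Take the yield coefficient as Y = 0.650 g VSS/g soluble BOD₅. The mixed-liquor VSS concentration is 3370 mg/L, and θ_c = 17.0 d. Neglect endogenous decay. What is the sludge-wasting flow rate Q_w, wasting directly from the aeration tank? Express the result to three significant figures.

Biomass mass balance (decay neglected): V·X = Y·Q·(S₀ − S)·θ_c, so V = 0.650 × 2130 × (2010 − 5.33) × 17.0 / 3370 = 14001 m³.
Wasting from the aeration tank: Q_w = V / θ_c = 14001 / 17.0 = 823.6 m³/d.

Q_w ≈ 824 m³/d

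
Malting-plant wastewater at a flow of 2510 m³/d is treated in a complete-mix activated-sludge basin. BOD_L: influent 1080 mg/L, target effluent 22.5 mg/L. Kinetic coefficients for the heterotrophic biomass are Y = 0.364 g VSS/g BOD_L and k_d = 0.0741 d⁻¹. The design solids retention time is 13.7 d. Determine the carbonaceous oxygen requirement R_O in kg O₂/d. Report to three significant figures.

R_O ≈ 1970 kg O₂/d

The observed yield is Y_obs = Y/(1 + k_d·θ_c) = 0.364 / (1 + 0.0741 × 13.7) = 0.364 / 2.015 = 0.1806 g VSS per g BOD_L removed.
Mass of BOD_L removed per day: Q(S₀ − S) = 2510 × 1058 g/m³ = 2654 kg/d.
Net sludge production P_X = 0.1806 × 2654 = 479.5 kg VSS/d.
Carbonaceous O₂ demand = substrate oxidised − cell-mass equivalent = 2654 − 1.42 × 479.5 = 1974 kg O₂/d.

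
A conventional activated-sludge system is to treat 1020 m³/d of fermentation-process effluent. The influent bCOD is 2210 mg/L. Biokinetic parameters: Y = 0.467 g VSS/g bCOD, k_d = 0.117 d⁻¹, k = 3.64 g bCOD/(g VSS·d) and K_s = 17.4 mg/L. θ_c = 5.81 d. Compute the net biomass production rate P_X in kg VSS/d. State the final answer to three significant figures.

P_X ≈ 626 kg VSS/d

For a completely mixed reactor with recycle the Lawrence–McCarty relation gives S = K_s·(1 + k_d·θ_c) / [θ_c·(Y·k − k_d) − 1] = 17.4 × (1 + 0.117 × 5.81) / [5.81 × (0.467 × 3.64 − 0.117) − 1] = 29.23 / 8.197 = 3.566 mg/L.
The observed yield is Y_obs = Y/(1 + k_d·θ_c) = 0.467 / (1 + 0.117 × 5.81) = 0.467 / 1.680 = 0.2780 g VSS per g bCOD removed.
Q·(S₀ − S) = 1020 × (2210 − 3.57) × 10⁻³ = 2251 kg/d removed.
P_X = Y_obs · Q(S₀ − S) = 0.2780 × 2251 = 625.7 kg VSS/d.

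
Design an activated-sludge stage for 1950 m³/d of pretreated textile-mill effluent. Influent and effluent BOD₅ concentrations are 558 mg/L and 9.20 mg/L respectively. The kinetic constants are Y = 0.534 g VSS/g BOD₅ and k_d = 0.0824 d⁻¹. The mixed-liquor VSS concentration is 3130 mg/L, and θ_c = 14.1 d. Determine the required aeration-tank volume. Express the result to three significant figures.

V ≈ 1190 m³

Steady-state biomass mass balance: V·X·(1 + k_d·θ_c) = Y·Q·(S₀ − S)·θ_c, so V = 0.534 × 1950 × (558 − 9.20) × 14.1 / [3130 × (1 + 0.0824 × 14.1)] = 8.06×10^6 / 6767 = 1191 m³.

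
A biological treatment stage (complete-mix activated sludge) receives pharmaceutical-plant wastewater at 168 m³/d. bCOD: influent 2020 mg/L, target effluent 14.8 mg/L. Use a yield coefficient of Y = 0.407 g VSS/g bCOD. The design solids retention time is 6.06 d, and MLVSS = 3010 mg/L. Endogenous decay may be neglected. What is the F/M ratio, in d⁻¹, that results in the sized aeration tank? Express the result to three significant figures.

F/M ≈ 0.408 d⁻¹

Biomass mass balance (decay neglected): V·X = Y·Q·(S₀ − S)·θ_c, so V = 0.407 × 168 × (2020 − 14.8) × 6.06 / 3010 = 276.0 m³.
Food-to-microorganism ratio F/M = Q S₀ / (V X) = 168 × 2020 / (276.0 × 3010) = 0.4084 d⁻¹.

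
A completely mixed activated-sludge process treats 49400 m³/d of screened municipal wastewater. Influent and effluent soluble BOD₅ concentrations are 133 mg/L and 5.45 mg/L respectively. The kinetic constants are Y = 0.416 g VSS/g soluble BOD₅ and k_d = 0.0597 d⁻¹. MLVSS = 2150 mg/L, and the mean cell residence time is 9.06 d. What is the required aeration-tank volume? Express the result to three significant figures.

From the SRT design equation V = Y Q (S₀−S) θ_c / [X (1 + k_d θ_c)] = 0.416 × 49400 × (133 − 5.45) × 9.06 / [2150 × (1 + 0.0597 × 9.06)] = 2.37×10^7 / 3313 = 7168 m³.

V ≈ 7170 m³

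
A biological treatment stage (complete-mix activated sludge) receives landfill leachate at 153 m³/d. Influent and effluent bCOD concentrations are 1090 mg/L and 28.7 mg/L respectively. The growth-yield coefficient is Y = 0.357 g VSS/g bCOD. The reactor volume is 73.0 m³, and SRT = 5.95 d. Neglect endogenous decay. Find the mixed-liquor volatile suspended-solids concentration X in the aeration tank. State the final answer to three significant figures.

X ≈ 4720 mg/L

Without decay, X = Y Q (S₀−S) θ_c / V = 0.357 × 153 × (1090 − 28.7) × 5.95 / 73.0 = 4725 mg/L.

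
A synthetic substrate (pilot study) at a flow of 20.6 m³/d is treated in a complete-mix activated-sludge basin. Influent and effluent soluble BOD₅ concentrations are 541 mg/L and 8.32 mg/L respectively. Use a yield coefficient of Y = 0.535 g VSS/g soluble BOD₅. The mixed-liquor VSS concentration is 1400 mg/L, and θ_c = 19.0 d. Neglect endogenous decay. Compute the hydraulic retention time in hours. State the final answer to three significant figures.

V·X = Y·Q·ΔS·θ_c gives V = 0.535 × 20.6 × (541 − 8.32) × 19.0 / 1400 = 79.67 m³.
Hydraulic retention time τ = V/Q = 79.67 / 20.6 = 3.868 d = 92.82 h.

τ ≈ 92.8 h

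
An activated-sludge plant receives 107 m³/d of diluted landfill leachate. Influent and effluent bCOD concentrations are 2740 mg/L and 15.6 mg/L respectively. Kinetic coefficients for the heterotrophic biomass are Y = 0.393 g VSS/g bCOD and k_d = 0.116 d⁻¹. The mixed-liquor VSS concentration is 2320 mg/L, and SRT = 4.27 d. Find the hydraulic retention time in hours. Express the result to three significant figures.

τ ≈ 31.6 h

Steady-state biomass mass balance: V·X·(1 + k_d·θ_c) = Y·Q·(S₀ − S)·θ_c, so V = 0.393 × 107 × (2740 − 15.6) × 4.27 / [2320 × (1 + 0.116 × 4.27)] = 4.89×10^5 / 3469 = 141.0 m³.
Hydraulic retention time τ = V/Q = 141.0 / 107 = 1.318 d = 31.63 h.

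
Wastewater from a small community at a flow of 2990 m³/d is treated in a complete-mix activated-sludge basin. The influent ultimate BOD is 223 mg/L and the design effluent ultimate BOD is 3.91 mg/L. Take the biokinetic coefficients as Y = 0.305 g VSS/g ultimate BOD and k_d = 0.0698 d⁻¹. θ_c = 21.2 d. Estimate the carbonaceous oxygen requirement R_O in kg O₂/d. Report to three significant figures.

The observed yield is Y_obs = Y/(1 + k_d·θ_c) = 0.305 / (1 + 0.0698 × 21.2) = 0.305 / 2.480 = 0.1230 g VSS per g ultimate BOD removed.
Mass of ultimate BOD removed per day: Q(S₀ − S) = 2990 × 219.1 g/m³ = 655.1 kg/d.
Net sludge production P_X = 0.1230 × 655.1 = 80.57 kg VSS/d.
Carbonaceous O₂ demand = substrate oxidised − cell-mass equivalent = 655.1 − 1.42 × 80.57 = 540.7 kg O₂/d.

R_O ≈ 541 kg O₂/d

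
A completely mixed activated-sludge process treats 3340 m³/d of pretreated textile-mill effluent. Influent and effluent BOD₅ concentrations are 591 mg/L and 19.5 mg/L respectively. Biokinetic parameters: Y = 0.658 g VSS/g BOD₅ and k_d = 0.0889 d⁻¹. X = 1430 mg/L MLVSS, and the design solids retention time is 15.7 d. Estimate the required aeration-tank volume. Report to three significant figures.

Steady-state biomass mass balance: V·X·(1 + k_d·θ_c) = Y·Q·(S₀ − S)·θ_c, so V = 0.658 × 3340 × (591 − 19.5) × 15.7 / [1430 × (1 + 0.0889 × 15.7)] = 1.97×10^7 / 3426 = 5756 m³.

V ≈ 5760 m³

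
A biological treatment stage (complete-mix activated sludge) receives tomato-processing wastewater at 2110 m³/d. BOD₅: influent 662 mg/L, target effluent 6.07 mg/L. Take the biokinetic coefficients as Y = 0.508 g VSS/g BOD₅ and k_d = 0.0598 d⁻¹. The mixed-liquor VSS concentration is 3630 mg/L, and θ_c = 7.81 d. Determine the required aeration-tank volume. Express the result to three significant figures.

Steady-state biomass mass balance: V·X·(1 + k_d·θ_c) = Y·Q·(S₀ − S)·θ_c, so V = 0.508 × 2110 × (662 − 6.07) × 7.81 / [3630 × (1 + 0.0598 × 7.81)] = 5.49×10^6 / 5325 = 1031 m³.

V ≈ 1030 m³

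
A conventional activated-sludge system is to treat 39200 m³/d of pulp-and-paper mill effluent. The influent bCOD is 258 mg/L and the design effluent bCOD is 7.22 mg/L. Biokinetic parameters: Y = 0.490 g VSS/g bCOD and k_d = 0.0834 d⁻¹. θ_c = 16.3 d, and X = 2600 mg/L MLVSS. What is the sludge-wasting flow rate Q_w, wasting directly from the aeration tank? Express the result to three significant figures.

Q_w ≈ 785 m³/d

Rearranging the biomass balance for a CMAS with decay, V = Y·Q·ΔS·θ_c / [X·(1+k_d θ_c)] = 0.490 × 39200 × (258 − 7.22) × 16.3 / [2600 × (1 + 0.0834 × 16.3)] = 7.85×10^7 / 6134 = 12799 m³.
For wasting at MLVSS concentration, Q_w = V/θ_c = 12799/16.3 = 785.2 m³/d.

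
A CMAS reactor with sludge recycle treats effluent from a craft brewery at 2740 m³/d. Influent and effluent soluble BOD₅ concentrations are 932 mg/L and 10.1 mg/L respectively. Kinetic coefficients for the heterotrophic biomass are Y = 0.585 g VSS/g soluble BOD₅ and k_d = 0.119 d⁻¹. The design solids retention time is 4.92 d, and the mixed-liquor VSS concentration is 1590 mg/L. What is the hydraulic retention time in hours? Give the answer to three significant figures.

τ ≈ 25.3 h

Rearranging the biomass balance for a CMAS with decay, V = Y·Q·ΔS·θ_c / [X·(1+k_d θ_c)] = 0.585 × 2740 × (932 − 10.1) × 4.92 / [1590 × (1 + 0.119 × 4.92)] = 7.27×10^6 / 2521 = 2884 m³.
τ = V/Q = 2884/2740 = 1.053 d, or 25.26 h.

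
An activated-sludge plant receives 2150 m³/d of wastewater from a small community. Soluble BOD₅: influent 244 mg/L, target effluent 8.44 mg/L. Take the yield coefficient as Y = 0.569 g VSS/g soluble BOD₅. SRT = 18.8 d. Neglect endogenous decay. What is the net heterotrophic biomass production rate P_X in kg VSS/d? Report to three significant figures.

Since k_d ≈ 0, Y_obs = Y = 0.569 g VSS/g soluble BOD₅.
Q·(S₀ − S) = 2150 × (244 − 8.44) × 10⁻³ = 506.5 kg/d removed.
Biomass produced: P_X = Y_obs·Q·ΔS = 0.5690 × 506.5 ≈ 288.2 kg VSS/d.

P_X ≈ 288 kg VSS/d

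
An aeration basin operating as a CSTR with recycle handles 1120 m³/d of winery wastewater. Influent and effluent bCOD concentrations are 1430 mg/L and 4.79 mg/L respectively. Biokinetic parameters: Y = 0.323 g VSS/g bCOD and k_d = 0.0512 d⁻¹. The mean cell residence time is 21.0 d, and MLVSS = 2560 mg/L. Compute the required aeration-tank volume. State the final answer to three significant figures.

V ≈ 2040 m³

Steady-state biomass mass balance: V·X·(1 + k_d·θ_c) = Y·Q·(S₀ − S)·θ_c, so V = 0.323 × 1120 × (1430 − 4.79) × 21.0 / [2560 × (1 + 0.0512 × 21.0)] = 1.08×10^7 / 5313 = 2038 m³.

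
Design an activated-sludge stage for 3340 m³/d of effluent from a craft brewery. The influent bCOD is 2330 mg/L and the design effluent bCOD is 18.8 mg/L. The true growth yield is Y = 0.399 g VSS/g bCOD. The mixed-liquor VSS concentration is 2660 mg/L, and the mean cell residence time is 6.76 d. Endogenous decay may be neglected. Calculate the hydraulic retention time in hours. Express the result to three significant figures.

Biomass mass balance (decay neglected): V·X = Y·Q·(S₀ − S)·θ_c, so V = 0.399 × 3340 × (2330 − 18.8) × 6.76 / 2660 = 7827 m³.
Hydraulic retention time τ = V/Q = 7827 / 3340 = 2.344 d = 56.25 h.

τ ≈ 56.2 h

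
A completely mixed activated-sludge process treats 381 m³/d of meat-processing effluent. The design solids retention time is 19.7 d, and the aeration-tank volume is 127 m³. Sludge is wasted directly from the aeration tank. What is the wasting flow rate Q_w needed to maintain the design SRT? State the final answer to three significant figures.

Q_w ≈ 6.45 m³/d

For wasting at MLVSS concentration, Q_w = V/θ_c = 127.0/19.7 = 6.447 m³/d.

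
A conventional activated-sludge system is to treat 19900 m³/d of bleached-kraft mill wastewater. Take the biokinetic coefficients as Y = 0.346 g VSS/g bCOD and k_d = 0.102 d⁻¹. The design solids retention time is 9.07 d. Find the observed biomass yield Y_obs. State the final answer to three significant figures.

Y_obs ≈ 0.180 g VSS/g bCOD

Correct the yield for decay: Y_obs = Y/(1 + k_d θ_c) = 0.346 / (1 + 0.102 × 9.07) = 0.346 / 1.925 = 0.1797.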